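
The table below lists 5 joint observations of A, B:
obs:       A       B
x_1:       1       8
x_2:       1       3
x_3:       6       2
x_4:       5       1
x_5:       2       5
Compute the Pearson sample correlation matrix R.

Step 1 — column means:
  mean(A) = (1 + 1 + 6 + 5 + 2) / 5 = 15/5 = 3
  mean(B) = (8 + 3 + 2 + 1 + 5) / 5 = 19/5 = 3.8

Step 2 — sample variances and covariances s[i,j] = (1/(n-1)) · Σ_k (x_{k,i} - mean_i) · (x_{k,j} - mean_j), with n-1 = 4:
  s[A,A] = ((-2)·(-2) + (-2)·(-2) + (3)·(3) + (2)·(2) + (-1)·(-1)) / 4 = 22/4 = 5.5
  s[A,B] = ((-2)·(4.2) + (-2)·(-0.8) + (3)·(-1.8) + (2)·(-2.8) + (-1)·(1.2)) / 4 = -19/4 = -4.75
  s[B,B] = ((4.2)·(4.2) + (-0.8)·(-0.8) + (-1.8)·(-1.8) + (-2.8)·(-2.8) + (1.2)·(1.2)) / 4 = 30.8/4 = 7.7
  Sample standard deviations s_i = √(s[i,i]):
  s(A) = √(5.5) = 2.3452
  s(B) = √(7.7) = 2.7749

Step 3 — r_{ij} = s_{ij} / (s_i · s_j):
  r[A,A] = 1 (diagonal).
  r[A,B] = -4.75 / (2.3452 · 2.7749) = -4.75 / 6.5077 = -0.7299
  r[B,B] = 1 (diagonal).

R is symmetric with unit diagonal. Assembling:

R = [[1, -0.7299],
 [-0.7299, 1]]


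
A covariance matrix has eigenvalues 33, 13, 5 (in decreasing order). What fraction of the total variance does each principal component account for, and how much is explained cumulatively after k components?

Step 1 — total variance = trace(Sigma) = Σ λ_i = 33 + 13 + 5 = 51.

Step 2 — fraction explained by component i = λ_i / Σ λ:
  PC1: 33/51 = 0.6471
  PC2: 13/51 = 0.2549
  PC3: 5/51 = 0.098

Step 3 — cumulative fraction after k components = (λ_1 + ... + λ_k) / Σ λ:
  k = 1: 33/51 = 0.6471
  k = 2: (33 + 13)/51 = 46/51 = 0.902
  k = 3: (33 + 13 + 5)/51 = 51/51 = 1

Summary (fraction, with percent):

explained: PC1 0.6471 (64.71%), PC2 0.2549 (25.49%), PC3 0.098 (9.8%);  cumulative: 0.6471, 0.902, 1


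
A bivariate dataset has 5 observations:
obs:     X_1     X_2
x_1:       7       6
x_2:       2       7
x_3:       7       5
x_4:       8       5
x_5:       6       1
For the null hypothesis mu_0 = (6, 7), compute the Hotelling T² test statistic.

Step 1 — sample mean vector:
  mean(X_1) = (7 + 2 + 7 + 8 + 6) / 5 = 30/5 = 6
  mean(X_2) = (6 + 7 + 5 + 5 + 1) / 5 = 24/5 = 4.8
  x̄ = (6, 4.8),  deviation x̄ - mu_0 = (6, 4.8) - (6, 7) = (0, -2.2).

Step 2 — sample covariance matrix, S[i,j] = (1/(n-1)) · Σ_k (x_{k,i} - mean_i) · (x_{k,j} - mean_j), divisor n-1 = 4:
  S[X_1,X_1] = ((1)·(1) + (-4)·(-4) + (1)·(1) + (2)·(2) + (0)·(0)) / 4 = 22/4 = 5.5
  S[X_1,X_2] = ((1)·(1.2) + (-4)·(2.2) + (1)·(0.2) + (2)·(0.2) + (0)·(-3.8)) / 4 = -7/4 = -1.75
  S[X_2,X_2] = ((1.2)·(1.2) + (2.2)·(2.2) + (0.2)·(0.2) + (0.2)·(0.2) + (-3.8)·(-3.8)) / 4 = 20.8/4 = 5.2
  S = [[5.5, -1.75],
 [-1.75, 5.2]].

Step 3 — invert S. det(S) = 5.5·5.2 - (-1.75)² = 25.5375.
  S^{-1} = (1/det) · [[d, -b], [-b, a]] = [[0.2036, 0.0685],
 [0.0685, 0.2154]].

Step 4 — quadratic form (x̄ - mu_0)^T · S^{-1} · (x̄ - mu_0):
  S^{-1} · (x̄ - mu_0) = (-0.1508, -0.4738),
  (x̄ - mu_0)^T · [...] = (0)·(-0.1508) + (-2.2)·(-0.4738) = 1.0424.

Step 5 — scale by n: T² = 5 · 1.0424 = 5.2119.

T² ≈ 5.2119


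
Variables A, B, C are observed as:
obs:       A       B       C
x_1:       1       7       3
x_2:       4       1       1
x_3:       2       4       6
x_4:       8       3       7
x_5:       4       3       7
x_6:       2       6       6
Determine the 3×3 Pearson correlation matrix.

Step 1 — column means:
  mean(A) = (1 + 4 + 2 + 8 + 4 + 2) / 6 = 21/6 = 3.5
  mean(B) = (7 + 1 + 4 + 3 + 3 + 6) / 6 = 24/6 = 4
  mean(C) = (3 + 1 + 6 + 7 + 7 + 6) / 6 = 30/6 = 5

Step 2 — sample variances and covariances s[i,j] = (1/(n-1)) · Σ_k (x_{k,i} - mean_i) · (x_{k,j} - mean_j), with n-1 = 5:
  s[A,A] = ((-2.5)·(-2.5) + (0.5)·(0.5) + (-1.5)·(-1.5) + (4.5)·(4.5) + (0.5)·(0.5) + (-1.5)·(-1.5)) / 5 = 31.5/5 = 6.3
  s[A,B] = ((-2.5)·(3) + (0.5)·(-3) + (-1.5)·(0) + (4.5)·(-1) + (0.5)·(-1) + (-1.5)·(2)) / 5 = -17/5 = -3.4
  s[A,C] = ((-2.5)·(-2) + (0.5)·(-4) + (-1.5)·(1) + (4.5)·(2) + (0.5)·(2) + (-1.5)·(1)) / 5 = 10/5 = 2
  s[B,B] = ((3)·(3) + (-3)·(-3) + (0)·(0) + (-1)·(-1) + (-1)·(-1) + (2)·(2)) / 5 = 24/5 = 4.8
  s[B,C] = ((3)·(-2) + (-3)·(-4) + (0)·(1) + (-1)·(2) + (-1)·(2) + (2)·(1)) / 5 = 4/5 = 0.8
  s[C,C] = ((-2)·(-2) + (-4)·(-4) + (1)·(1) + (2)·(2) + (2)·(2) + (1)·(1)) / 5 = 30/5 = 6
  Sample standard deviations s_i = √(s[i,i]):
  s(A) = √(6.3) = 2.51
  s(B) = √(4.8) = 2.1909
  s(C) = √(6) = 2.4495

Step 3 — r_{ij} = s_{ij} / (s_i · s_j):
  r[A,A] = 1 (diagonal).
  r[A,B] = -3.4 / (2.51 · 2.1909) = -3.4 / 5.4991 = -0.6183
  r[A,C] = 2 / (2.51 · 2.4495) = 2 / 6.1482 = 0.3253
  r[B,B] = 1 (diagonal).
  r[B,C] = 0.8 / (2.1909 · 2.4495) = 0.8 / 5.3666 = 0.1491
  r[C,C] = 1 (diagonal).

R is symmetric with unit diagonal. Assembling:

R = [[1, -0.6183, 0.3253],
 [-0.6183, 1, 0.1491],
 [0.3253, 0.1491, 1]]


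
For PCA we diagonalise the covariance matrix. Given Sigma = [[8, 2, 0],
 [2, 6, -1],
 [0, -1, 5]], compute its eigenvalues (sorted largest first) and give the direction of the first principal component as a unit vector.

Step 1 — characteristic polynomial p(λ) = det(λI - Sigma) = λ³ - tr·λ² + c_1·λ - det, where tr = trace, c_1 = sum of the principal 2×2 minors, det = det(Sigma):
  tr = 8 + 6 + 5 = 19,
  c_1 = (8·6 - (2)²) + (8·5 - (0)²) + (6·5 - (-1)²) = 44 + 40 + 29 = 113,
  det = 8·(6·5 - (-1)²) - (2)·((2)·5 - (-1)·(0)) + (0)·((2)·(-1) - 6·(0)) = 8·(29) - (2)·(10) + (0)·(-2) = 212.
  So p(λ) = λ³ - 19λ² + 113λ - 212.
Step 2 — look for an integer root (rational root theorem: any rational root is an integer divisor of 212). Testing λ = 4:
  p(4) = 64 - 304 + 452 - 212 = 0  ✓
  Dividing out (λ - 4): p(λ) = (λ - 4)(λ² - 15λ + 53).
Step 3 — remaining eigenvalues from the quadratic λ² - 15λ + 53 = 0:
  Δ = 15² - 4·53 = 225 - 212 = 13,  λ = (15 ± √13)/2 = (15 ± 3.6056)/2 ≈ 9.3028 or 5.6972.
  Sorted: λ_1 = 9.3028,  λ_2 = 5.6972,  λ_3 = 4  (check: sum = 19 = tr ✓).

Step 4 — unit eigenvector for λ_1 ≈ 9.3028: v spans the null space of (Sigma - λ_1 I), whose rows are
  r_1 = (-1.3028, 2, 0),  r_2 = (2, -3.3028, -1),  r_3 = (0, -1, -4.3028).
  v is orthogonal to every row, so take v ∝ r_1 × r_2 = ((2)·(-1) - (0)·(-3.3028), (0)·(2) - (-1.3028)·(-1), (-1.3028)·(-3.3028) - (2)·(2)) ≈ (-2, -1.3028, 0.3028).
  Rescale (multiply by -1 so the first nonzero entry is positive): u = (2, 1.3028, -0.3028).
  ||u|| = √((2)² + (1.3028)² + (-0.3028)²) = √(5.7889) ≈ 2.406,  v_1 = u/||u|| ≈ (0.8313, 0.5415, -0.1258) (||v_1|| = 1).

λ_1 = 9.3028,  λ_2 = 5.6972,  λ_3 = 4;  v_1 ≈ (0.8313, 0.5415, -0.1258)


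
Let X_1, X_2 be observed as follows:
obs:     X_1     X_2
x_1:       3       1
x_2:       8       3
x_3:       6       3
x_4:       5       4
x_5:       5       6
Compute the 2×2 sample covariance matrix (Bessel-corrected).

Step 1 — column means:
  mean(X_1) = (3 + 8 + 6 + 5 + 5) / 5 = 27/5 = 5.4
  mean(X_2) = (1 + 3 + 3 + 4 + 6) / 5 = 17/5 = 3.4

Step 2 — sample covariance S[i,j] = (1/(n-1)) · Σ_k (x_{k,i} - mean_i) · (x_{k,j} - mean_j), with n-1 = 4.
  S[X_1,X_1] = ((-2.4)·(-2.4) + (2.6)·(2.6) + (0.6)·(0.6) + (-0.4)·(-0.4) + (-0.4)·(-0.4)) / 4 = 13.2/4 = 3.3
  S[X_1,X_2] = ((-2.4)·(-2.4) + (2.6)·(-0.4) + (0.6)·(-0.4) + (-0.4)·(0.6) + (-0.4)·(2.6)) / 4 = 3.2/4 = 0.8
  S[X_2,X_2] = ((-2.4)·(-2.4) + (-0.4)·(-0.4) + (-0.4)·(-0.4) + (0.6)·(0.6) + (2.6)·(2.6)) / 4 = 13.2/4 = 3.3

S is symmetric (S[j,i] = S[i,j]). Assembling:

S = [[3.3, 0.8],
 [0.8, 3.3]]


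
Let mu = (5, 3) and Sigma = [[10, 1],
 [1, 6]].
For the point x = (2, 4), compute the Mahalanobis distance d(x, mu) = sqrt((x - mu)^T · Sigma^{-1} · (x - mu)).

Step 1 — centre the observation: (x - mu) = (-3, 1).

Step 2 — invert Sigma. det(Sigma) = 10·6 - (1)² = 59.
  Sigma^{-1} = (1/det) · [[d, -b], [-b, a]] = [[0.1017, -0.0169],
 [-0.0169, 0.1695]].

Step 3 — form the quadratic (x - mu)^T · Sigma^{-1} · (x - mu):
  Sigma^{-1} · (x - mu) = (-0.322, 0.2203).
  (x - mu)^T · [Sigma^{-1} · (x - mu)] = (-3)·(-0.322) + (1)·(0.2203) = 1.1864.

Step 4 — take square root: d = √(1.1864) ≈ 1.0892.

d(x, mu) = √(1.1864) ≈ 1.0892


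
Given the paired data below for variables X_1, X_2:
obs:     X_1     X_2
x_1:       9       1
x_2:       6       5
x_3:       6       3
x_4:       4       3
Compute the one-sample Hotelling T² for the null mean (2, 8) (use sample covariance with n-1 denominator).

Step 1 — sample mean vector:
  mean(X_1) = (9 + 6 + 6 + 4) / 4 = 25/4 = 6.25
  mean(X_2) = (1 + 5 + 3 + 3) / 4 = 12/4 = 3
  x̄ = (6.25, 3),  deviation x̄ - mu_0 = (6.25, 3) - (2, 8) = (4.25, -5).

Step 2 — sample covariance matrix, S[i,j] = (1/(n-1)) · Σ_k (x_{k,i} - mean_i) · (x_{k,j} - mean_j), divisor n-1 = 3:
  S[X_1,X_1] = ((2.75)·(2.75) + (-0.25)·(-0.25) + (-0.25)·(-0.25) + (-2.25)·(-2.25)) / 3 = 12.75/3 = 4.25
  S[X_1,X_2] = ((2.75)·(-2) + (-0.25)·(2) + (-0.25)·(0) + (-2.25)·(0)) / 3 = -6/3 = -2
  S[X_2,X_2] = ((-2)·(-2) + (2)·(2) + (0)·(0) + (0)·(0)) / 3 = 8/3 = 2.6667
  S = [[4.25, -2],
 [-2, 2.6667]].

Step 3 — invert S. det(S) = 4.25·2.6667 - (-2)² = 7.3333.
  S^{-1} = (1/det) · [[d, -b], [-b, a]] = [[0.3636, 0.2727],
 [0.2727, 0.5795]].

Step 4 — quadratic form (x̄ - mu_0)^T · S^{-1} · (x̄ - mu_0):
  S^{-1} · (x̄ - mu_0) = (0.1818, -1.7386),
  (x̄ - mu_0)^T · [...] = (4.25)·(0.1818) + (-5)·(-1.7386) = 9.4659.

Step 5 — scale by n: T² = 4 · 9.4659 = 37.8636.

T² ≈ 37.8636


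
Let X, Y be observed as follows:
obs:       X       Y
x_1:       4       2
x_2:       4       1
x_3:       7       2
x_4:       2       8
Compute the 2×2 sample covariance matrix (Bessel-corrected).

Step 1 — column means:
  mean(X) = (4 + 4 + 7 + 2) / 4 = 17/4 = 4.25
  mean(Y) = (2 + 1 + 2 + 8) / 4 = 13/4 = 3.25

Step 2 — sample covariance S[i,j] = (1/(n-1)) · Σ_k (x_{k,i} - mean_i) · (x_{k,j} - mean_j), with n-1 = 3.
  S[X,X] = ((-0.25)·(-0.25) + (-0.25)·(-0.25) + (2.75)·(2.75) + (-2.25)·(-2.25)) / 3 = 12.75/3 = 4.25
  S[X,Y] = ((-0.25)·(-1.25) + (-0.25)·(-2.25) + (2.75)·(-1.25) + (-2.25)·(4.75)) / 3 = -13.25/3 = -4.4167
  S[Y,Y] = ((-1.25)·(-1.25) + (-2.25)·(-2.25) + (-1.25)·(-1.25) + (4.75)·(4.75)) / 3 = 30.75/3 = 10.25

S is symmetric (S[j,i] = S[i,j]). Assembling:

S = [[4.25, -4.4167],
 [-4.4167, 10.25]]


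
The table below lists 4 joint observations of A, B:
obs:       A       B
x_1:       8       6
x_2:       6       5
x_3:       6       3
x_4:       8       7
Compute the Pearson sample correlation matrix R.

Step 1 — column means:
  mean(A) = (8 + 6 + 6 + 8) / 4 = 28/4 = 7
  mean(B) = (6 + 5 + 3 + 7) / 4 = 21/4 = 5.25

Step 2 — sample variances and covariances s[i,j] = (1/(n-1)) · Σ_k (x_{k,i} - mean_i) · (x_{k,j} - mean_j), with n-1 = 3:
  s[A,A] = ((1)·(1) + (-1)·(-1) + (-1)·(-1) + (1)·(1)) / 3 = 4/3 = 1.3333
  s[A,B] = ((1)·(0.75) + (-1)·(-0.25) + (-1)·(-2.25) + (1)·(1.75)) / 3 = 5/3 = 1.6667
  s[B,B] = ((0.75)·(0.75) + (-0.25)·(-0.25) + (-2.25)·(-2.25) + (1.75)·(1.75)) / 3 = 8.75/3 = 2.9167
  Sample standard deviations s_i = √(s[i,i]):
  s(A) = √(1.3333) = 1.1547
  s(B) = √(2.9167) = 1.7078

Step 3 — r_{ij} = s_{ij} / (s_i · s_j):
  r[A,A] = 1 (diagonal).
  r[A,B] = 1.6667 / (1.1547 · 1.7078) = 1.6667 / 1.972 = 0.8452
  r[B,B] = 1 (diagonal).

R is symmetric with unit diagonal. Assembling:

R = [[1, 0.8452],
 [0.8452, 1]]


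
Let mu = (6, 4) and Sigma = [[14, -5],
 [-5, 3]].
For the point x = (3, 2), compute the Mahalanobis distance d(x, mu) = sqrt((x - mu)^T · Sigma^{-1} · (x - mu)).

Step 1 — centre the observation: (x - mu) = (-3, -2).

Step 2 — invert Sigma. det(Sigma) = 14·3 - (-5)² = 17.
  Sigma^{-1} = (1/det) · [[d, -b], [-b, a]] = [[0.1765, 0.2941],
 [0.2941, 0.8235]].

Step 3 — form the quadratic (x - mu)^T · Sigma^{-1} · (x - mu):
  Sigma^{-1} · (x - mu) = (-1.1176, -2.5294).
  (x - mu)^T · [Sigma^{-1} · (x - mu)] = (-3)·(-1.1176) + (-2)·(-2.5294) = 8.4118.

Step 4 — take square root: d = √(8.4118) ≈ 2.9003.

d(x, mu) = √(8.4118) ≈ 2.9003


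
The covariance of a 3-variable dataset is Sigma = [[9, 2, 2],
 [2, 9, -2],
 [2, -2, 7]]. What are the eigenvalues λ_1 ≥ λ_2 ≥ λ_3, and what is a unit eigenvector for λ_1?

Step 1 — characteristic polynomial p(λ) = det(λI - Sigma) = λ³ - tr·λ² + c_1·λ - det, where tr = trace, c_1 = sum of the principal 2×2 minors, det = det(Sigma):
  tr = 9 + 9 + 7 = 25,
  c_1 = (9·9 - (2)²) + (9·7 - (2)²) + (9·7 - (-2)²) = 77 + 59 + 59 = 195,
  det = 9·(9·7 - (-2)²) - (2)·((2)·7 - (-2)·(2)) + (2)·((2)·(-2) - 9·(2)) = 9·(59) - (2)·(18) + (2)·(-22) = 451.
  So p(λ) = λ³ - 25λ² + 195λ - 451.
Step 2 — look for an integer root (rational root theorem: any rational root is an integer divisor of 451). Testing λ = 11:
  p(11) = 1331 - 3025 + 2145 - 451 = 0  ✓
  Dividing out (λ - 11): p(λ) = (λ - 11)(λ² - 14λ + 41).
Step 3 — remaining eigenvalues from the quadratic λ² - 14λ + 41 = 0:
  Δ = 14² - 4·41 = 196 - 164 = 32,  λ = (14 ± √32)/2 = (14 ± 5.6569)/2 ≈ 9.8284 or 4.1716.
  Sorted: λ_1 = 11,  λ_2 = 9.8284,  λ_3 = 4.1716  (check: sum = 25 = tr ✓).

Step 4 — unit eigenvector for λ_1 = 11: v spans the null space of (Sigma - λ_1 I), whose rows are
  r_1 = (-2, 2, 2),  r_2 = (2, -2, -2),  r_3 = (2, -2, -4).
  v is orthogonal to every row, so take v ∝ r_1 × r_3 = ((2)·(-4) - (2)·(-2), (2)·(2) - (-2)·(-4), (-2)·(-2) - (2)·(2)) = (-4, -4, 0).
  Rescale (divide by 4; multiply by -1 so the first nonzero entry is positive): u = (1, 1, 0).
  ||u|| = √((1)² + (1)² + (0)²) = √(2) ≈ 1.4142,  v_1 = u/||u|| ≈ (0.7071, 0.7071, 0) (||v_1|| = 1).

λ_1 = 11,  λ_2 = 9.8284,  λ_3 = 4.1716;  v_1 ≈ (0.7071, 0.7071, 0)


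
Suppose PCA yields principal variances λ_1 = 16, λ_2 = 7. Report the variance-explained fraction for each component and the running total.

Step 1 — total variance = trace(Sigma) = Σ λ_i = 16 + 7 = 23.

Step 2 — fraction explained by component i = λ_i / Σ λ:
  PC1: 16/23 = 0.6957
  PC2: 7/23 = 0.3043

Step 3 — cumulative fraction after k components = (λ_1 + ... + λ_k) / Σ λ:
  k = 1: 16/23 = 0.6957
  k = 2: (16 + 7)/23 = 23/23 = 1

Summary (fraction, with percent):

explained: PC1 0.6957 (69.57%), PC2 0.3043 (30.43%);  cumulative: 0.6957, 1


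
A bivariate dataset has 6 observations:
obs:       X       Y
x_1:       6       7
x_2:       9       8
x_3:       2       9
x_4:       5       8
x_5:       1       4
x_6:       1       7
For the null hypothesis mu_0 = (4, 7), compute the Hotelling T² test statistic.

Step 1 — sample mean vector:
  mean(X) = (6 + 9 + 2 + 5 + 1 + 1) / 6 = 24/6 = 4
  mean(Y) = (7 + 8 + 9 + 8 + 4 + 7) / 6 = 43/6 = 7.1667
  x̄ = (4, 7.1667),  deviation x̄ - mu_0 = (4, 7.1667) - (4, 7) = (0, 0.1667).

Step 2 — sample covariance matrix, S[i,j] = (1/(n-1)) · Σ_k (x_{k,i} - mean_i) · (x_{k,j} - mean_j), divisor n-1 = 5:
  S[X,X] = ((2)·(2) + (5)·(5) + (-2)·(-2) + (1)·(1) + (-3)·(-3) + (-3)·(-3)) / 5 = 52/5 = 10.4
  S[X,Y] = ((2)·(-0.1667) + (5)·(0.8333) + (-2)·(1.8333) + (1)·(0.8333) + (-3)·(-3.1667) + (-3)·(-0.1667)) / 5 = 11/5 = 2.2
  S[Y,Y] = ((-0.1667)·(-0.1667) + (0.8333)·(0.8333) + (1.8333)·(1.8333) + (0.8333)·(0.8333) + (-3.1667)·(-3.1667) + (-0.1667)·(-0.1667)) / 5 = 14.8333/5 = 2.9667
  S = [[10.4, 2.2],
 [2.2, 2.9667]].

Step 3 — invert S. det(S) = 10.4·2.9667 - (2.2)² = 26.0133.
  S^{-1} = (1/det) · [[d, -b], [-b, a]] = [[0.114, -0.0846],
 [-0.0846, 0.3998]].

Step 4 — quadratic form (x̄ - mu_0)^T · S^{-1} · (x̄ - mu_0):
  S^{-1} · (x̄ - mu_0) = (-0.0141, 0.0666),
  (x̄ - mu_0)^T · [...] = (0)·(-0.0141) + (0.1667)·(0.0666) = 0.0111.

Step 5 — scale by n: T² = 6 · 0.0111 = 0.0666.

T² ≈ 0.0666


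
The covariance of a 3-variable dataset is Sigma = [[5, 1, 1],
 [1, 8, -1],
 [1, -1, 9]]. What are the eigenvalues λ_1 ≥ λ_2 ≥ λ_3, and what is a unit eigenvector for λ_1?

Step 1 — characteristic polynomial p(λ) = det(λI - Sigma) = λ³ - tr·λ² + c_1·λ - det, where tr = trace, c_1 = sum of the principal 2×2 minors, det = det(Sigma):
  tr = 5 + 8 + 9 = 22,
  c_1 = (5·8 - (1)²) + (5·9 - (1)²) + (8·9 - (-1)²) = 39 + 44 + 71 = 154,
  det = 5·(8·9 - (-1)²) - (1)·((1)·9 - (-1)·(1)) + (1)·((1)·(-1) - 8·(1)) = 5·(71) - (1)·(10) + (1)·(-9) = 336.
  So p(λ) = λ³ - 22λ² + 154λ - 336.
Step 2 — look for an integer root (rational root theorem: any rational root is an integer divisor of 336). Testing λ = 8:
  p(8) = 512 - 1408 + 1232 - 336 = 0  ✓
  Dividing out (λ - 8): p(λ) = (λ - 8)(λ² - 14λ + 42).
Step 3 — remaining eigenvalues from the quadratic λ² - 14λ + 42 = 0:
  Δ = 14² - 4·42 = 196 - 168 = 28,  λ = (14 ± √28)/2 = (14 ± 5.2915)/2 ≈ 9.6458 or 4.3542.
  Sorted: λ_1 = 9.6458,  λ_2 = 8,  λ_3 = 4.3542  (check: sum = 22 = tr ✓).

Step 4 — unit eigenvector for λ_1 ≈ 9.6458: v spans the null space of (Sigma - λ_1 I), whose rows are
  r_1 = (-4.6458, 1, 1),  r_2 = (1, -1.6458, -1),  r_3 = (1, -1, -0.6458).
  v is orthogonal to every row, so take v ∝ r_1 × r_2 = ((1)·(-1) - (1)·(-1.6458), (1)·(1) - (-4.6458)·(-1), (-4.6458)·(-1.6458) - (1)·(1)) ≈ (0.6458, -3.6458, 6.6458).
  Let u = (0.6458, -3.6458, 6.6458).
  ||u|| = √((0.6458)² + (-3.6458)² + (6.6458)²) = √(57.8745) ≈ 7.6075,  v_1 = u/||u|| ≈ (0.0849, -0.4792, 0.8736) (||v_1|| = 1).

λ_1 = 9.6458,  λ_2 = 8,  λ_3 = 4.3542;  v_1 ≈ (0.0849, -0.4792, 0.8736)


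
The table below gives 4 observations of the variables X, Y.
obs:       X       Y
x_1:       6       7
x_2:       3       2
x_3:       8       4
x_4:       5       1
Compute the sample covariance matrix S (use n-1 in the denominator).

Step 1 — column means:
  mean(X) = (6 + 3 + 8 + 5) / 4 = 22/4 = 5.5
  mean(Y) = (7 + 2 + 4 + 1) / 4 = 14/4 = 3.5

Step 2 — sample covariance S[i,j] = (1/(n-1)) · Σ_k (x_{k,i} - mean_i) · (x_{k,j} - mean_j), with n-1 = 3.
  S[X,X] = ((0.5)·(0.5) + (-2.5)·(-2.5) + (2.5)·(2.5) + (-0.5)·(-0.5)) / 3 = 13/3 = 4.3333
  S[X,Y] = ((0.5)·(3.5) + (-2.5)·(-1.5) + (2.5)·(0.5) + (-0.5)·(-2.5)) / 3 = 8/3 = 2.6667
  S[Y,Y] = ((3.5)·(3.5) + (-1.5)·(-1.5) + (0.5)·(0.5) + (-2.5)·(-2.5)) / 3 = 21/3 = 7

S is symmetric (S[j,i] = S[i,j]). Assembling:

S = [[4.3333, 2.6667],
 [2.6667, 7]]


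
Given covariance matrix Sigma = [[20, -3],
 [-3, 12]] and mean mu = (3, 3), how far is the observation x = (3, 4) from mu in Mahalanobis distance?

Step 1 — centre the observation: (x - mu) = (0, 1).

Step 2 — invert Sigma. det(Sigma) = 20·12 - (-3)² = 231.
  Sigma^{-1} = (1/det) · [[d, -b], [-b, a]] = [[0.0519, 0.013],
 [0.013, 0.0866]].

Step 3 — form the quadratic (x - mu)^T · Sigma^{-1} · (x - mu):
  Sigma^{-1} · (x - mu) = (0.013, 0.0866).
  (x - mu)^T · [Sigma^{-1} · (x - mu)] = (0)·(0.013) + (1)·(0.0866) = 0.0866.

Step 4 — take square root: d = √(0.0866) ≈ 0.2942.

d(x, mu) = √(0.0866) ≈ 0.2942


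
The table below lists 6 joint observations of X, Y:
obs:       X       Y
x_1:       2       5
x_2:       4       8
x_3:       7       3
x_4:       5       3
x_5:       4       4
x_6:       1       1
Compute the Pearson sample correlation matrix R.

Step 1 — column means:
  mean(X) = (2 + 4 + 7 + 5 + 4 + 1) / 6 = 23/6 = 3.8333
  mean(Y) = (5 + 8 + 3 + 3 + 4 + 1) / 6 = 24/6 = 4

Step 2 — sample variances and covariances s[i,j] = (1/(n-1)) · Σ_k (x_{k,i} - mean_i) · (x_{k,j} - mean_j), with n-1 = 5:
  s[X,X] = ((-1.8333)·(-1.8333) + (0.1667)·(0.1667) + (3.1667)·(3.1667) + (1.1667)·(1.1667) + (0.1667)·(0.1667) + (-2.8333)·(-2.8333)) / 5 = 22.8333/5 = 4.5667
  s[X,Y] = ((-1.8333)·(1) + (0.1667)·(4) + (3.1667)·(-1) + (1.1667)·(-1) + (0.1667)·(0) + (-2.8333)·(-3)) / 5 = 3/5 = 0.6
  s[Y,Y] = ((1)·(1) + (4)·(4) + (-1)·(-1) + (-1)·(-1) + (0)·(0) + (-3)·(-3)) / 5 = 28/5 = 5.6
  Sample standard deviations s_i = √(s[i,i]):
  s(X) = √(4.5667) = 2.137
  s(Y) = √(5.6) = 2.3664

Step 3 — r_{ij} = s_{ij} / (s_i · s_j):
  r[X,X] = 1 (diagonal).
  r[X,Y] = 0.6 / (2.137 · 2.3664) = 0.6 / 5.057 = 0.1186
  r[Y,Y] = 1 (diagonal).

R is symmetric with unit diagonal. Assembling:

R = [[1, 0.1186],
 [0.1186, 1]]


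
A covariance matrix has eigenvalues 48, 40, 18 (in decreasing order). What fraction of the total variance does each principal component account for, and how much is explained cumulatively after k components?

Step 1 — total variance = trace(Sigma) = Σ λ_i = 48 + 40 + 18 = 106.

Step 2 — fraction explained by component i = λ_i / Σ λ:
  PC1: 48/106 = 0.4528
  PC2: 40/106 = 0.3774
  PC3: 18/106 = 0.1698

Step 3 — cumulative fraction after k components = (λ_1 + ... + λ_k) / Σ λ:
  k = 1: 48/106 = 0.4528
  k = 2: (48 + 40)/106 = 88/106 = 0.8302
  k = 3: (48 + 40 + 18)/106 = 106/106 = 1

Summary (fraction, with percent):

explained: PC1 0.4528 (45.28%), PC2 0.3774 (37.74%), PC3 0.1698 (16.98%);  cumulative: 0.4528, 0.8302, 1


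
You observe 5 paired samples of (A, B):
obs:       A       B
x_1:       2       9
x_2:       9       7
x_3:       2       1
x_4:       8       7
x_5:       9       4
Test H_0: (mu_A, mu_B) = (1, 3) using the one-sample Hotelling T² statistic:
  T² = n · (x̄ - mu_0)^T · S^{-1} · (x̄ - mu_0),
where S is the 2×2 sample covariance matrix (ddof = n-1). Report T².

Step 1 — sample mean vector:
  mean(A) = (2 + 9 + 2 + 8 + 9) / 5 = 30/5 = 6
  mean(B) = (9 + 7 + 1 + 7 + 4) / 5 = 28/5 = 5.6
  x̄ = (6, 5.6),  deviation x̄ - mu_0 = (6, 5.6) - (1, 3) = (5, 2.6).

Step 2 — sample covariance matrix, S[i,j] = (1/(n-1)) · Σ_k (x_{k,i} - mean_i) · (x_{k,j} - mean_j), divisor n-1 = 4:
  S[A,A] = ((-4)·(-4) + (3)·(3) + (-4)·(-4) + (2)·(2) + (3)·(3)) / 4 = 54/4 = 13.5
  S[A,B] = ((-4)·(3.4) + (3)·(1.4) + (-4)·(-4.6) + (2)·(1.4) + (3)·(-1.6)) / 4 = 7/4 = 1.75
  S[B,B] = ((3.4)·(3.4) + (1.4)·(1.4) + (-4.6)·(-4.6) + (1.4)·(1.4) + (-1.6)·(-1.6)) / 4 = 39.2/4 = 9.8
  S = [[13.5, 1.75],
 [1.75, 9.8]].

Step 3 — invert S. det(S) = 13.5·9.8 - (1.75)² = 129.2375.
  S^{-1} = (1/det) · [[d, -b], [-b, a]] = [[0.0758, -0.0135],
 [-0.0135, 0.1045]].

Step 4 — quadratic form (x̄ - mu_0)^T · S^{-1} · (x̄ - mu_0):
  S^{-1} · (x̄ - mu_0) = (0.3439, 0.2039),
  (x̄ - mu_0)^T · [...] = (5)·(0.3439) + (2.6)·(0.2039) = 2.2498.

Step 5 — scale by n: T² = 5 · 2.2498 = 11.2491.

T² ≈ 11.2491


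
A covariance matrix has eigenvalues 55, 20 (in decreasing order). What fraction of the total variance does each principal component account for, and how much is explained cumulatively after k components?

Step 1 — total variance = trace(Sigma) = Σ λ_i = 55 + 20 = 75.

Step 2 — fraction explained by component i = λ_i / Σ λ:
  PC1: 55/75 = 0.7333
  PC2: 20/75 = 0.2667

Step 3 — cumulative fraction after k components = (λ_1 + ... + λ_k) / Σ λ:
  k = 1: 55/75 = 0.7333
  k = 2: (55 + 20)/75 = 75/75 = 1

Summary (fraction, with percent):

explained: PC1 0.7333 (73.33%), PC2 0.2667 (26.67%);  cumulative: 0.7333, 1


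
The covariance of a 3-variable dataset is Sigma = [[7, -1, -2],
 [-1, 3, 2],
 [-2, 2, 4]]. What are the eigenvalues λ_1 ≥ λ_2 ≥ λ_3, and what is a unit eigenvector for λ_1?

Step 1 — characteristic polynomial p(λ) = det(λI - Sigma) = λ³ - tr·λ² + c_1·λ - det, where tr = trace, c_1 = sum of the principal 2×2 minors, det = det(Sigma):
  tr = 7 + 3 + 4 = 14,
  c_1 = (7·3 - (-1)²) + (7·4 - (-2)²) + (3·4 - (2)²) = 20 + 24 + 8 = 52,
  det = 7·(3·4 - (2)²) - (-1)·((-1)·4 - (2)·(-2)) + (-2)·((-1)·(2) - 3·(-2)) = 7·(8) - (-1)·(0) + (-2)·(4) = 48.
  So p(λ) = λ³ - 14λ² + 52λ - 48.
Step 2 — look for an integer root (rational root theorem: any rational root is an integer divisor of 48). Testing λ = 4:
  p(4) = 64 - 224 + 208 - 48 = 0  ✓
  Dividing out (λ - 4): p(λ) = (λ - 4)(λ² - 10λ + 12).
Step 3 — remaining eigenvalues from the quadratic λ² - 10λ + 12 = 0:
  Δ = 10² - 4·12 = 100 - 48 = 52,  λ = (10 ± √52)/2 = (10 ± 7.2111)/2 ≈ 8.6056 or 1.3944.
  Sorted: λ_1 = 8.6056,  λ_2 = 4,  λ_3 = 1.3944  (check: sum = 14 = tr ✓).

Step 4 — unit eigenvector for λ_1 ≈ 8.6056: v spans the null space of (Sigma - λ_1 I), whose rows are
  r_1 = (-1.6056, -1, -2),  r_2 = (-1, -5.6056, 2),  r_3 = (-2, 2, -4.6056).
  v is orthogonal to every row, so take v ∝ r_1 × r_2 = ((-1)·(2) - (-2)·(-5.6056), (-2)·(-1) - (-1.6056)·(2), (-1.6056)·(-5.6056) - (-1)·(-1)) ≈ (-13.2111, 5.2111, 8).
  Rescale (multiply by -1 so the first nonzero entry is positive): u = (13.2111, -5.2111, -8).
  ||u|| = √((13.2111)² + (-5.2111)² + (-8)²) = √(265.6888) ≈ 16.3,  v_1 = u/||u|| ≈ (0.8105, -0.3197, -0.4908) (||v_1|| = 1).

λ_1 = 8.6056,  λ_2 = 4,  λ_3 = 1.3944;  v_1 ≈ (0.8105, -0.3197, -0.4908)


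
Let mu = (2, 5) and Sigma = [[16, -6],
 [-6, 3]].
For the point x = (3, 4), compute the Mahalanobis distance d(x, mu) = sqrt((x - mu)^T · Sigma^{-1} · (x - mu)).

Step 1 — centre the observation: (x - mu) = (1, -1).

Step 2 — invert Sigma. det(Sigma) = 16·3 - (-6)² = 12.
  Sigma^{-1} = (1/det) · [[d, -b], [-b, a]] = [[0.25, 0.5],
 [0.5, 1.3333]].

Step 3 — form the quadratic (x - mu)^T · Sigma^{-1} · (x - mu):
  Sigma^{-1} · (x - mu) = (-0.25, -0.8333).
  (x - mu)^T · [Sigma^{-1} · (x - mu)] = (1)·(-0.25) + (-1)·(-0.8333) = 0.5833.

Step 4 — take square root: d = √(0.5833) ≈ 0.7638.

d(x, mu) = √(0.5833) ≈ 0.7638


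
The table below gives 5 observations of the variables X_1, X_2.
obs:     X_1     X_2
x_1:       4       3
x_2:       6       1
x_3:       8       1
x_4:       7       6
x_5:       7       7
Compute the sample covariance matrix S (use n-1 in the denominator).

Step 1 — column means:
  mean(X_1) = (4 + 6 + 8 + 7 + 7) / 5 = 32/5 = 6.4
  mean(X_2) = (3 + 1 + 1 + 6 + 7) / 5 = 18/5 = 3.6

Step 2 — sample covariance S[i,j] = (1/(n-1)) · Σ_k (x_{k,i} - mean_i) · (x_{k,j} - mean_j), with n-1 = 4.
  S[X_1,X_1] = ((-2.4)·(-2.4) + (-0.4)·(-0.4) + (1.6)·(1.6) + (0.6)·(0.6) + (0.6)·(0.6)) / 4 = 9.2/4 = 2.3
  S[X_1,X_2] = ((-2.4)·(-0.6) + (-0.4)·(-2.6) + (1.6)·(-2.6) + (0.6)·(2.4) + (0.6)·(3.4)) / 4 = 1.8/4 = 0.45
  S[X_2,X_2] = ((-0.6)·(-0.6) + (-2.6)·(-2.6) + (-2.6)·(-2.6) + (2.4)·(2.4) + (3.4)·(3.4)) / 4 = 31.2/4 = 7.8

S is symmetric (S[j,i] = S[i,j]). Assembling:

S = [[2.3, 0.45],
 [0.45, 7.8]]


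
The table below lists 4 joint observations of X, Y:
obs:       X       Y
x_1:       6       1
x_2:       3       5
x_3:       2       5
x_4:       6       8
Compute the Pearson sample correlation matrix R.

Step 1 — column means:
  mean(X) = (6 + 3 + 2 + 6) / 4 = 17/4 = 4.25
  mean(Y) = (1 + 5 + 5 + 8) / 4 = 19/4 = 4.75

Step 2 — sample variances and covariances s[i,j] = (1/(n-1)) · Σ_k (x_{k,i} - mean_i) · (x_{k,j} - mean_j), with n-1 = 3:
  s[X,X] = ((1.75)·(1.75) + (-1.25)·(-1.25) + (-2.25)·(-2.25) + (1.75)·(1.75)) / 3 = 12.75/3 = 4.25
  s[X,Y] = ((1.75)·(-3.75) + (-1.25)·(0.25) + (-2.25)·(0.25) + (1.75)·(3.25)) / 3 = -1.75/3 = -0.5833
  s[Y,Y] = ((-3.75)·(-3.75) + (0.25)·(0.25) + (0.25)·(0.25) + (3.25)·(3.25)) / 3 = 24.75/3 = 8.25
  Sample standard deviations s_i = √(s[i,i]):
  s(X) = √(4.25) = 2.0616
  s(Y) = √(8.25) = 2.8723

Step 3 — r_{ij} = s_{ij} / (s_i · s_j):
  r[X,X] = 1 (diagonal).
  r[X,Y] = -0.5833 / (2.0616 · 2.8723) = -0.5833 / 5.9214 = -0.0985
  r[Y,Y] = 1 (diagonal).

R is symmetric with unit diagonal. Assembling:

R = [[1, -0.0985],
 [-0.0985, 1]]


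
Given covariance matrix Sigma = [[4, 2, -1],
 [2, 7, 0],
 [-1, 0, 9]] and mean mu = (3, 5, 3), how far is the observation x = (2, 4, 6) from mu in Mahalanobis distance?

Step 1 — centre the observation: (x - mu) = (-1, -1, 3).

Step 2 — invert Sigma (cofactor / det for 3×3, or solve directly):
  Sigma^{-1} = [[0.3014, -0.0861, 0.0335],
 [-0.0861, 0.1675, -0.0096],
 [0.0335, -0.0096, 0.1148]].

Step 3 — form the quadratic (x - mu)^T · Sigma^{-1} · (x - mu):
  Sigma^{-1} · (x - mu) = (-0.1148, -0.11, 0.3206).
  (x - mu)^T · [Sigma^{-1} · (x - mu)] = (-1)·(-0.1148) + (-1)·(-0.11) + (3)·(0.3206) = 1.1866.

Step 4 — take square root: d = √(1.1866) ≈ 1.0893.

d(x, mu) = √(1.1866) ≈ 1.0893


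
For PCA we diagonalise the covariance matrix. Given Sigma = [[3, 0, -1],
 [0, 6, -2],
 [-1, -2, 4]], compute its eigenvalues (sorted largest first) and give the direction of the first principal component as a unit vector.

Step 1 — characteristic polynomial p(λ) = det(λI - Sigma) = λ³ - tr·λ² + c_1·λ - det, where tr = trace, c_1 = sum of the principal 2×2 minors, det = det(Sigma):
  tr = 3 + 6 + 4 = 13,
  c_1 = (3·6 - (0)²) + (3·4 - (-1)²) + (6·4 - (-2)²) = 18 + 11 + 20 = 49,
  det = 3·(6·4 - (-2)²) - (0)·((0)·4 - (-2)·(-1)) + (-1)·((0)·(-2) - 6·(-1)) = 3·(20) - (0)·(-2) + (-1)·(6) = 54.
  So p(λ) = λ³ - 13λ² + 49λ - 54.
Step 2 — look for an integer root (rational root theorem: any rational root is an integer divisor of 54). Testing λ = 2:
  p(2) = 8 - 52 + 98 - 54 = 0  ✓
  Dividing out (λ - 2): p(λ) = (λ - 2)(λ² - 11λ + 27).
Step 3 — remaining eigenvalues from the quadratic λ² - 11λ + 27 = 0:
  Δ = 11² - 4·27 = 121 - 108 = 13,  λ = (11 ± √13)/2 = (11 ± 3.6056)/2 ≈ 7.3028 or 3.6972.
  Sorted: λ_1 = 7.3028,  λ_2 = 3.6972,  λ_3 = 2  (check: sum = 13 = tr ✓).

Step 4 — unit eigenvector for λ_1 ≈ 7.3028: v spans the null space of (Sigma - λ_1 I), whose rows are
  r_1 = (-4.3028, 0, -1),  r_2 = (0, -1.3028, -2),  r_3 = (-1, -2, -3.3028).
  v is orthogonal to every row, so take v ∝ r_1 × r_2 = ((0)·(-2) - (-1)·(-1.3028), (-1)·(0) - (-4.3028)·(-2), (-4.3028)·(-1.3028) - (0)·(0)) ≈ (-1.3028, -8.6056, 5.6056).
  Rescale (multiply by -1 so the first nonzero entry is positive): u = (1.3028, 8.6056, -5.6056).
  ||u|| = √((1.3028)² + (8.6056)² + (-5.6056)²) = √(107.1749) ≈ 10.3525,  v_1 = u/||u|| ≈ (0.1258, 0.8313, -0.5415) (||v_1|| = 1).

λ_1 = 7.3028,  λ_2 = 3.6972,  λ_3 = 2;  v_1 ≈ (0.1258, 0.8313, -0.5415)


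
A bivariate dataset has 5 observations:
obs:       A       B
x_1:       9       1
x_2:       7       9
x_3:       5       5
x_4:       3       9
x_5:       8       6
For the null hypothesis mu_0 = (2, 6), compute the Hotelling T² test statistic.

Step 1 — sample mean vector:
  mean(A) = (9 + 7 + 5 + 3 + 8) / 5 = 32/5 = 6.4
  mean(B) = (1 + 9 + 5 + 9 + 6) / 5 = 30/5 = 6
  x̄ = (6.4, 6),  deviation x̄ - mu_0 = (6.4, 6) - (2, 6) = (4.4, 0).

Step 2 — sample covariance matrix, S[i,j] = (1/(n-1)) · Σ_k (x_{k,i} - mean_i) · (x_{k,j} - mean_j), divisor n-1 = 4:
  S[A,A] = ((2.6)·(2.6) + (0.6)·(0.6) + (-1.4)·(-1.4) + (-3.4)·(-3.4) + (1.6)·(1.6)) / 4 = 23.2/4 = 5.8
  S[A,B] = ((2.6)·(-5) + (0.6)·(3) + (-1.4)·(-1) + (-3.4)·(3) + (1.6)·(0)) / 4 = -20/4 = -5
  S[B,B] = ((-5)·(-5) + (3)·(3) + (-1)·(-1) + (3)·(3) + (0)·(0)) / 4 = 44/4 = 11
  S = [[5.8, -5],
 [-5, 11]].

Step 3 — invert S. det(S) = 5.8·11 - (-5)² = 38.8.
  S^{-1} = (1/det) · [[d, -b], [-b, a]] = [[0.2835, 0.1289],
 [0.1289, 0.1495]].

Step 4 — quadratic form (x̄ - mu_0)^T · S^{-1} · (x̄ - mu_0):
  S^{-1} · (x̄ - mu_0) = (1.2474, 0.567),
  (x̄ - mu_0)^T · [...] = (4.4)·(1.2474) + (0)·(0.567) = 5.4887.

Step 5 — scale by n: T² = 5 · 5.4887 = 27.4433.

T² ≈ 27.4433


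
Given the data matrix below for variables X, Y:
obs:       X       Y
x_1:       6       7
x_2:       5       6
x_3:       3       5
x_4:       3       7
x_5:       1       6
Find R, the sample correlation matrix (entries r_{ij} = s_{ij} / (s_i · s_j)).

Step 1 — column means:
  mean(X) = (6 + 5 + 3 + 3 + 1) / 5 = 18/5 = 3.6
  mean(Y) = (7 + 6 + 5 + 7 + 6) / 5 = 31/5 = 6.2

Step 2 — sample variances and covariances s[i,j] = (1/(n-1)) · Σ_k (x_{k,i} - mean_i) · (x_{k,j} - mean_j), with n-1 = 4:
  s[X,X] = ((2.4)·(2.4) + (1.4)·(1.4) + (-0.6)·(-0.6) + (-0.6)·(-0.6) + (-2.6)·(-2.6)) / 4 = 15.2/4 = 3.8
  s[X,Y] = ((2.4)·(0.8) + (1.4)·(-0.2) + (-0.6)·(-1.2) + (-0.6)·(0.8) + (-2.6)·(-0.2)) / 4 = 2.4/4 = 0.6
  s[Y,Y] = ((0.8)·(0.8) + (-0.2)·(-0.2) + (-1.2)·(-1.2) + (0.8)·(0.8) + (-0.2)·(-0.2)) / 4 = 2.8/4 = 0.7
  Sample standard deviations s_i = √(s[i,i]):
  s(X) = √(3.8) = 1.9494
  s(Y) = √(0.7) = 0.8367

Step 3 — r_{ij} = s_{ij} / (s_i · s_j):
  r[X,X] = 1 (diagonal).
  r[X,Y] = 0.6 / (1.9494 · 0.8367) = 0.6 / 1.631 = 0.3679
  r[Y,Y] = 1 (diagonal).

R is symmetric with unit diagonal. Assembling:

R = [[1, 0.3679],
 [0.3679, 1]]


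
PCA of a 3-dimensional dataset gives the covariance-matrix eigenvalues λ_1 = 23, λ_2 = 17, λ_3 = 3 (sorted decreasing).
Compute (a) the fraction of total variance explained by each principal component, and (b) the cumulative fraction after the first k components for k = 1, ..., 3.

Step 1 — total variance = trace(Sigma) = Σ λ_i = 23 + 17 + 3 = 43.

Step 2 — fraction explained by component i = λ_i / Σ λ:
  PC1: 23/43 = 0.5349
  PC2: 17/43 = 0.3953
  PC3: 3/43 = 0.0698

Step 3 — cumulative fraction after k components = (λ_1 + ... + λ_k) / Σ λ:
  k = 1: 23/43 = 0.5349
  k = 2: (23 + 17)/43 = 40/43 = 0.9302
  k = 3: (23 + 17 + 3)/43 = 43/43 = 1

Summary (fraction, with percent):

explained: PC1 0.5349 (53.49%), PC2 0.3953 (39.53%), PC3 0.0698 (6.98%);  cumulative: 0.5349, 0.9302, 1


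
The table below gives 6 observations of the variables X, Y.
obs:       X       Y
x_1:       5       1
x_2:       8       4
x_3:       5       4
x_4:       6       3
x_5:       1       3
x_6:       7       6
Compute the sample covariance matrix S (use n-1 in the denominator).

Step 1 — column means:
  mean(X) = (5 + 8 + 5 + 6 + 1 + 7) / 6 = 32/6 = 5.3333
  mean(Y) = (1 + 4 + 4 + 3 + 3 + 6) / 6 = 21/6 = 3.5

Step 2 — sample covariance S[i,j] = (1/(n-1)) · Σ_k (x_{k,i} - mean_i) · (x_{k,j} - mean_j), with n-1 = 5.
  S[X,X] = ((-0.3333)·(-0.3333) + (2.6667)·(2.6667) + (-0.3333)·(-0.3333) + (0.6667)·(0.6667) + (-4.3333)·(-4.3333) + (1.6667)·(1.6667)) / 5 = 29.3333/5 = 5.8667
  S[X,Y] = ((-0.3333)·(-2.5) + (2.6667)·(0.5) + (-0.3333)·(0.5) + (0.6667)·(-0.5) + (-4.3333)·(-0.5) + (1.6667)·(2.5)) / 5 = 8/5 = 1.6
  S[Y,Y] = ((-2.5)·(-2.5) + (0.5)·(0.5) + (0.5)·(0.5) + (-0.5)·(-0.5) + (-0.5)·(-0.5) + (2.5)·(2.5)) / 5 = 13.5/5 = 2.7

S is symmetric (S[j,i] = S[i,j]). Assembling:

S = [[5.8667, 1.6],
 [1.6, 2.7]]


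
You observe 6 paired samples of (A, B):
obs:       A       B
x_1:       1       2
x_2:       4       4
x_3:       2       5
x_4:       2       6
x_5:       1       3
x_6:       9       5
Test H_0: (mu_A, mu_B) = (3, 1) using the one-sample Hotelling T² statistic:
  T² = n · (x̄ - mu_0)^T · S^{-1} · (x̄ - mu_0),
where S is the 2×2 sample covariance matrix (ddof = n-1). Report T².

Step 1 — sample mean vector:
  mean(A) = (1 + 4 + 2 + 2 + 1 + 9) / 6 = 19/6 = 3.1667
  mean(B) = (2 + 4 + 5 + 6 + 3 + 5) / 6 = 25/6 = 4.1667
  x̄ = (3.1667, 4.1667),  deviation x̄ - mu_0 = (3.1667, 4.1667) - (3, 1) = (0.1667, 3.1667).

Step 2 — sample covariance matrix, S[i,j] = (1/(n-1)) · Σ_k (x_{k,i} - mean_i) · (x_{k,j} - mean_j), divisor n-1 = 5:
  S[A,A] = ((-2.1667)·(-2.1667) + (0.8333)·(0.8333) + (-1.1667)·(-1.1667) + (-1.1667)·(-1.1667) + (-2.1667)·(-2.1667) + (5.8333)·(5.8333)) / 5 = 46.8333/5 = 9.3667
  S[A,B] = ((-2.1667)·(-2.1667) + (0.8333)·(-0.1667) + (-1.1667)·(0.8333) + (-1.1667)·(1.8333) + (-2.1667)·(-1.1667) + (5.8333)·(0.8333)) / 5 = 8.8333/5 = 1.7667
  S[B,B] = ((-2.1667)·(-2.1667) + (-0.1667)·(-0.1667) + (0.8333)·(0.8333) + (1.8333)·(1.8333) + (-1.1667)·(-1.1667) + (0.8333)·(0.8333)) / 5 = 10.8333/5 = 2.1667
  S = [[9.3667, 1.7667],
 [1.7667, 2.1667]].

Step 3 — invert S. det(S) = 9.3667·2.1667 - (1.7667)² = 17.1733.
  S^{-1} = (1/det) · [[d, -b], [-b, a]] = [[0.1262, -0.1029],
 [-0.1029, 0.5454]].

Step 4 — quadratic form (x̄ - mu_0)^T · S^{-1} · (x̄ - mu_0):
  S^{-1} · (x̄ - mu_0) = (-0.3047, 1.71),
  (x̄ - mu_0)^T · [...] = (0.1667)·(-0.3047) + (3.1667)·(1.71) = 5.3643.

Step 5 — scale by n: T² = 6 · 5.3643 = 32.1856.

T² ≈ 32.1856


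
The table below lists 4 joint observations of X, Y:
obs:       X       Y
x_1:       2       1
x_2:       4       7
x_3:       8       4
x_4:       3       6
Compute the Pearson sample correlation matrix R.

Step 1 — column means:
  mean(X) = (2 + 4 + 8 + 3) / 4 = 17/4 = 4.25
  mean(Y) = (1 + 7 + 4 + 6) / 4 = 18/4 = 4.5

Step 2 — sample variances and covariances s[i,j] = (1/(n-1)) · Σ_k (x_{k,i} - mean_i) · (x_{k,j} - mean_j), with n-1 = 3:
  s[X,X] = ((-2.25)·(-2.25) + (-0.25)·(-0.25) + (3.75)·(3.75) + (-1.25)·(-1.25)) / 3 = 20.75/3 = 6.9167
  s[X,Y] = ((-2.25)·(-3.5) + (-0.25)·(2.5) + (3.75)·(-0.5) + (-1.25)·(1.5)) / 3 = 3.5/3 = 1.1667
  s[Y,Y] = ((-3.5)·(-3.5) + (2.5)·(2.5) + (-0.5)·(-0.5) + (1.5)·(1.5)) / 3 = 21/3 = 7
  Sample standard deviations s_i = √(s[i,i]):
  s(X) = √(6.9167) = 2.63
  s(Y) = √(7) = 2.6458

Step 3 — r_{ij} = s_{ij} / (s_i · s_j):
  r[X,X] = 1 (diagonal).
  r[X,Y] = 1.1667 / (2.63 · 2.6458) = 1.1667 / 6.9582 = 0.1677
  r[Y,Y] = 1 (diagonal).

R is symmetric with unit diagonal. Assembling:

R = [[1, 0.1677],
 [0.1677, 1]]


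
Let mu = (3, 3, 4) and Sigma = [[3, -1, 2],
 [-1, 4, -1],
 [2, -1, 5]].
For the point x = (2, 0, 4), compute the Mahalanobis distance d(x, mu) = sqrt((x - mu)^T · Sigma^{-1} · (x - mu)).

Step 1 — centre the observation: (x - mu) = (-1, -3, 0).

Step 2 — invert Sigma (cofactor / det for 3×3, or solve directly):
  Sigma^{-1} = [[0.475, 0.075, -0.175],
 [0.075, 0.275, 0.025],
 [-0.175, 0.025, 0.275]].

Step 3 — form the quadratic (x - mu)^T · Sigma^{-1} · (x - mu):
  Sigma^{-1} · (x - mu) = (-0.7, -0.9, 0.1).
  (x - mu)^T · [Sigma^{-1} · (x - mu)] = (-1)·(-0.7) + (-3)·(-0.9) + (0)·(0.1) = 3.4.

Step 4 — take square root: d = √(3.4) ≈ 1.8439.

d(x, mu) = √(3.4) ≈ 1.8439


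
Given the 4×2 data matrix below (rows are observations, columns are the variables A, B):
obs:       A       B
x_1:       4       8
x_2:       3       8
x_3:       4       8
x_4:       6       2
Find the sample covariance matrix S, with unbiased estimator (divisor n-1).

Step 1 — column means:
  mean(A) = (4 + 3 + 4 + 6) / 4 = 17/4 = 4.25
  mean(B) = (8 + 8 + 8 + 2) / 4 = 26/4 = 6.5

Step 2 — sample covariance S[i,j] = (1/(n-1)) · Σ_k (x_{k,i} - mean_i) · (x_{k,j} - mean_j), with n-1 = 3.
  S[A,A] = ((-0.25)·(-0.25) + (-1.25)·(-1.25) + (-0.25)·(-0.25) + (1.75)·(1.75)) / 3 = 4.75/3 = 1.5833
  S[A,B] = ((-0.25)·(1.5) + (-1.25)·(1.5) + (-0.25)·(1.5) + (1.75)·(-4.5)) / 3 = -10.5/3 = -3.5
  S[B,B] = ((1.5)·(1.5) + (1.5)·(1.5) + (1.5)·(1.5) + (-4.5)·(-4.5)) / 3 = 27/3 = 9

S is symmetric (S[j,i] = S[i,j]). Assembling:

S = [[1.5833, -3.5],
 [-3.5, 9]]


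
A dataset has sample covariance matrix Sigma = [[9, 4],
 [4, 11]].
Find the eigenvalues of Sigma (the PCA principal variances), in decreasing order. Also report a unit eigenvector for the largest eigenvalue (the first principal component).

Step 1 — characteristic polynomial of 2×2 Sigma:
  det(Sigma - λI) = λ² - trace · λ + det = 0.
  trace = 9 + 11 = 20, det = 9·11 - (4)² = 83.
Step 2 — discriminant:
  Δ = trace² - 4·det = 400 - 332 = 68.
Step 3 — eigenvalues:
  λ = (trace ± √Δ)/2 = (20 ± 8.2462)/2,
  λ_1 = 14.1231,  λ_2 = 5.8769.

Step 4 — unit eigenvector for λ_1: solve (Sigma - λ_1 I)v = 0. First row:
  (9 - 14.1231)·v_x + (4)·v_y = 0, i.e. (-5.1231)·v_x + (4)·v_y = 0,
  so v ∝ (b, λ_1 - a) = (4, 5.1231) = u.
  ||u|| = √((4)² + (5.1231)²) = √(42.2462) ≈ 6.4997,
  v_1 = u/||u|| ≈ (0.6154, 0.7882) (||v_1|| = 1).

λ_1 = 14.1231,  λ_2 = 5.8769;  v_1 ≈ (0.6154, 0.7882)


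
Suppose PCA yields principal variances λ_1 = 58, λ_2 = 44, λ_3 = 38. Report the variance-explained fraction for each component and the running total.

Step 1 — total variance = trace(Sigma) = Σ λ_i = 58 + 44 + 38 = 140.

Step 2 — fraction explained by component i = λ_i / Σ λ:
  PC1: 58/140 = 0.4143
  PC2: 44/140 = 0.3143
  PC3: 38/140 = 0.2714

Step 3 — cumulative fraction after k components = (λ_1 + ... + λ_k) / Σ λ:
  k = 1: 58/140 = 0.4143
  k = 2: (58 + 44)/140 = 102/140 = 0.7286
  k = 3: (58 + 44 + 38)/140 = 140/140 = 1

Summary (fraction, with percent):

explained: PC1 0.4143 (41.43%), PC2 0.3143 (31.43%), PC3 0.2714 (27.14%);  cumulative: 0.4143, 0.7286, 1
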